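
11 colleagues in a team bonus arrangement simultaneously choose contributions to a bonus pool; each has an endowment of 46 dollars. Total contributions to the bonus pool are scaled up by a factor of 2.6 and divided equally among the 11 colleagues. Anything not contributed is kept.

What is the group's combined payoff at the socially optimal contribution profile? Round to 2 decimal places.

Each contributed unit returns 2.600 to the group as a whole (0.2364 to each of 11 players), which exceeds 1, so the social optimum is full contribution: group total = 2.600 × 506 = 1315.60.

1315.60 dollars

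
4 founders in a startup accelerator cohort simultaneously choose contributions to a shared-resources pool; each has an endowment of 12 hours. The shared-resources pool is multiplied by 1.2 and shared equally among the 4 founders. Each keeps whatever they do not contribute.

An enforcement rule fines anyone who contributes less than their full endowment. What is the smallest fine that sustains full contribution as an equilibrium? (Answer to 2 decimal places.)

8.40 hours

Given the others contribute fully, the best deviation is to contribute 0 (any partial contribution still incurs the fine and gives up units whose private return 0.3000 is below 1).
Deviating from 12 to 0 saves 12 hours but forfeits the deviator's share of the drop in the shared-resources pool: 1.2/4 × 12 = 3.60.
So the deviation gain is 12 − 3.60 = 8.40, and the fine must be at least 8.40 hours to wipe it out.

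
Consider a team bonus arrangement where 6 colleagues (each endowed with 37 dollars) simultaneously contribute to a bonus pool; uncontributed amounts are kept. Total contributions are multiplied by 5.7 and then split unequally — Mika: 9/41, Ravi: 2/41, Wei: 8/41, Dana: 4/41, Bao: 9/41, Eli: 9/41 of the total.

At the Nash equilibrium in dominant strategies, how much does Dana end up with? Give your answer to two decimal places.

A player with share s gets back 5.7·s per unit contributed, so full contribution is dominant for anyone with s > 1/5.7 = 0.1754 and zero contribution is dominant for anyone below.
Mika, Wei, Bao and Eli clear that bar, contributing 37 each; the remaining 2 contribute 0. Total contributed: 148.
Dana keeps 37 and receives 5.7 × 148 × 4/41 = 82.30 from the bonus pool, for a payoff of 119.30.

119.30 dollars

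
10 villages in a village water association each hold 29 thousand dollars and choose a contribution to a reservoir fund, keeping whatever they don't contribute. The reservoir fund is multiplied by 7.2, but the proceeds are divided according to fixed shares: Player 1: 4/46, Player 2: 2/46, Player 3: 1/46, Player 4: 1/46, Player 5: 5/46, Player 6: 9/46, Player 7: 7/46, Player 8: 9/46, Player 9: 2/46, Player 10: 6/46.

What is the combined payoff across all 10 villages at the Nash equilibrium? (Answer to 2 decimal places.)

829.40 thousand dollars

A player with share s gets back 7.2·s per unit contributed, so full contribution is dominant for anyone with s > 1/7.2 = 0.1389 and zero contribution is dominant for anyone below.
Player 6, Player 7 and Player 8 are above the threshold, contributing 29 each; the remaining 7 contribute 0. Total contributed: 87.
The reservoir fund pays out 7.2 × 87 = 626.40 in total (split across the unequal shares, but the aggregate is all that matters for the group sum).
The 7 free-riders keep 29 each, adding 203. Group total = 203 + 626.40 = 829.40.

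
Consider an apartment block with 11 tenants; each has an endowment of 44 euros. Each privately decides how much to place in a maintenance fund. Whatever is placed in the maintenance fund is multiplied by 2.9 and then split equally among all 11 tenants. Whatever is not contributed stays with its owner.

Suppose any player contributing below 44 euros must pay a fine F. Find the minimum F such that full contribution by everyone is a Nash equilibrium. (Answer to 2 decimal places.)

Given the others contribute fully, the best deviation is to contribute 0 (any partial contribution still incurs the fine and gives up units whose private return 0.2636 is below 1).
Deviating from 44 to 0 saves 44 euros but forfeits the deviator's share of the drop in the maintenance fund: 2.9/11 × 44 = 11.60.
So the deviation gain is 44 − 11.60 = 32.40, and the fine must be at least 32.40 euros to wipe it out.

32.40 euros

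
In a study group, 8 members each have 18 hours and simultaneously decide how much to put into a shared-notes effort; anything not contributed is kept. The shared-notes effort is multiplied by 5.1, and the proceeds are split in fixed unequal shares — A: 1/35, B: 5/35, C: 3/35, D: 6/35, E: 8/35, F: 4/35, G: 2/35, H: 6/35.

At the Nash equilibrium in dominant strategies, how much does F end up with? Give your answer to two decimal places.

28.49 hours

Player j's private return per contributed unit is 5.1 × (j's share). Contributing is weakly dominant for j when that share is at least 1/5.1 = 0.1961, and contributing 0 is dominant otherwise.
E alone (share 8/35) is above the threshold, contributing 18; the remaining 7 contribute 0. Total contributed: 18.
F keeps 18 and receives 5.1 × 18 × 4/35 = 10.49 from the shared-notes effort, for a payoff of 28.49.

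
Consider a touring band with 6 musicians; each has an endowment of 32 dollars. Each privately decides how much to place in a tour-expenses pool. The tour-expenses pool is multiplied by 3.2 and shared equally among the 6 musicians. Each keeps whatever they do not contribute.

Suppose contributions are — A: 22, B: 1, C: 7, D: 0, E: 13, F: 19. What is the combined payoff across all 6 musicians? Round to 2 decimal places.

Total contributed: 22 + 1 + 7 + 0 + 13 + 19 = 62; total kept: 6 × 32 − 62 = 130.
The tour-expenses pool pays out 3.2 × 62 = 198.40 in aggregate.
Group total = 130 + 198.40 = 328.40.

328.40 dollars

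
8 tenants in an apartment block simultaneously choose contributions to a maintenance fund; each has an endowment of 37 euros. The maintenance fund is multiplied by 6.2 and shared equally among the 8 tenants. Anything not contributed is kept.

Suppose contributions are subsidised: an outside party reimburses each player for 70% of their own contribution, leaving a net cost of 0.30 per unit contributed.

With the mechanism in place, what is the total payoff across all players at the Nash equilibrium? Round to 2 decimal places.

2042.40 euros

The effective private return per unit is now (6.2/8) / 0.30 = 2.5833 > 1, so every player's dominant strategy flips to full contribution.
At the Nash equilibrium everyone contributes 37. Group total payoff = 8 × (37 × 0.70 + 6.2 × 37) = 2042.40.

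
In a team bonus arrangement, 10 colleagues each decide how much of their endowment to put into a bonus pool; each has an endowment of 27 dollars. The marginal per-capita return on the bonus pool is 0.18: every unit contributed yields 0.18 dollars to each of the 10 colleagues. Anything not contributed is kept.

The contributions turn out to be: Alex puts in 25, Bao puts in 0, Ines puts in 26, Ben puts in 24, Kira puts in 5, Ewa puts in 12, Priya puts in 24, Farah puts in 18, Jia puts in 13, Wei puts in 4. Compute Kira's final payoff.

Total contributed: 25 + 0 + 26 + 24 + 5 + 12 + 24 + 18 + 13 + 4 = 151.
Each receives 0.18 × 151 = 27.18 from the bonus pool.
Kira keeps 27 − 5 = 22, so Kira's payoff is 22 + 27.18 = 49.18.

49.18 dollars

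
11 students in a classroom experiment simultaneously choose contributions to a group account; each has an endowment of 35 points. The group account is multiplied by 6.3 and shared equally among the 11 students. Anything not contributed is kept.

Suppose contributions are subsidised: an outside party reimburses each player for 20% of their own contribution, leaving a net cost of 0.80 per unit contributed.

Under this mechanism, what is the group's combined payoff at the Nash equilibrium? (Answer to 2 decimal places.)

With the mechanism, a contributed unit returns (6.3/11) / 0.80 = 0.7159 per unit of net cost — still below 1 — so contributing 0 remains dominant for every player.
At the Nash equilibrium no one contributes; group total payoff = 11 × 35 = 385.

385.00 points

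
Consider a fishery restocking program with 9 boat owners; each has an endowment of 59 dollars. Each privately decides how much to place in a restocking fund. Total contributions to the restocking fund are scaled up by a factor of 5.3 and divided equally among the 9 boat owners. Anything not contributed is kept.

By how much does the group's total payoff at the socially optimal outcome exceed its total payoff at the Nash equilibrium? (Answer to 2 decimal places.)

Each contributed unit returns 5.3/9 = 0.5889 to its contributor — below 1 — so contributing 0 is dominant for every player. At the Nash equilibrium everyone keeps their 59, and the group total is 9 × 59 = 531.
Each contributed unit returns 5.300 to the group as a whole (0.5889 to each of 9 players), which exceeds 1, so the social optimum is full contribution: group total = 5.300 × 531 = 2814.30.
Efficiency loss = 2814.30 − 531 = 2283.30.

2283.30 dollars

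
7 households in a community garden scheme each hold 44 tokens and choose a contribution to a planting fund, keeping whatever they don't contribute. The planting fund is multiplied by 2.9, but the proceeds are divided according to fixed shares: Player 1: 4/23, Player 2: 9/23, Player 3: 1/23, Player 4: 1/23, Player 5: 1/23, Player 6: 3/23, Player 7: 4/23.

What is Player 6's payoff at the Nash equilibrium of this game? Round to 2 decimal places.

For player j, contributing a unit is worthwhile iff 2.9 × (j's share) ≥ 1, i.e. iff j's share is at least 0.3448.
Only Player 2 (9/23) clears that bar, contributing 44; the remaining 6 contribute 0. Total contributed: 44.
Player 6 keeps 44 and receives 2.9 × 44 × 3/23 = 16.64 from the planting fund, for a payoff of 60.64.

60.64 tokens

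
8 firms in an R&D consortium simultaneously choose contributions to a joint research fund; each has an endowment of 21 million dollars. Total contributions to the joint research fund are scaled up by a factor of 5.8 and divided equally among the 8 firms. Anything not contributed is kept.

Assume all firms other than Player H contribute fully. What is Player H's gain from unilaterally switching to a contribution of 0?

Switching from a contribution of 21 to 0 lets Player H keep an extra 21 million dollars, but lowers the joint research fund by 21, which costs Player H their own share of that drop: 5.8/8 × 21 = 15.22.
Net gain = 21 − 15.22 = 5.78. The private return per contributed unit (0.7250) is below 1, so free-riding is indeed the best response regardless of what the others do.

5.78 million dollars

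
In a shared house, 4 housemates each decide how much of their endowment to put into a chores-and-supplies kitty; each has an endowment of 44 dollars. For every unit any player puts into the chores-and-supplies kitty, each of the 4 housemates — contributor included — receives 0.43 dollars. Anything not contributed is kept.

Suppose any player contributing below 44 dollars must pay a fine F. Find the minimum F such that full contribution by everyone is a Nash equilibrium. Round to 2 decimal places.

25.08 dollars

Given the others contribute fully, the best deviation is to contribute 0 (any partial contribution still incurs the fine and gives up units whose private return 0.43 is below 1).
Deviating from 44 to 0 saves 44 dollars but forfeits the deviator's share of the drop in the chores-and-supplies kitty: 0.43 × 44 = 18.92.
So the deviation gain is 44 − 18.92 = 25.08, and the fine must be at least 25.08 dollars to wipe it out.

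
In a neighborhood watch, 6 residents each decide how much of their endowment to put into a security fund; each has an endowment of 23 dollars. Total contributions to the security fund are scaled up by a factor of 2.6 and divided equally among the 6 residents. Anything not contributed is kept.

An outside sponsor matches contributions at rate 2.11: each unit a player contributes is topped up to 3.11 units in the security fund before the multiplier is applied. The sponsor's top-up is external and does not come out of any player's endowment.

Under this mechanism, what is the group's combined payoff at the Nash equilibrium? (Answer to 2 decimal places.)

The effective private return per unit is now 2.6 × 3.11 / 6 = 1.3477 > 1, so every player's dominant strategy flips to full contribution.
So the Nash equilibrium is full contribution by all 6; the group earns 2.6 × 3.11 × 138 = 1115.87.

1115.87 dollars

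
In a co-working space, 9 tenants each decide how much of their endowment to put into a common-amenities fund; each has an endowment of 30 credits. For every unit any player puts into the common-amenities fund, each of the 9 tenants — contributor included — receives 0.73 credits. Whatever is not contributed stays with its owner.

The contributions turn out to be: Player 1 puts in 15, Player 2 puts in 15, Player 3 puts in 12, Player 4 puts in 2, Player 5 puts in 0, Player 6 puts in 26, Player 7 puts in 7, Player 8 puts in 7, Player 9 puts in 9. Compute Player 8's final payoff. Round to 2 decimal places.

Total contributed: 15 + 15 + 12 + 2 + 0 + 26 + 7 + 7 + 9 = 93.
Each receives 0.73 × 93 = 67.89 from the common-amenities fund.
Player 8 keeps 30 − 7 = 23, so Player 8's payoff is 23 + 67.89 = 90.89.

90.89 credits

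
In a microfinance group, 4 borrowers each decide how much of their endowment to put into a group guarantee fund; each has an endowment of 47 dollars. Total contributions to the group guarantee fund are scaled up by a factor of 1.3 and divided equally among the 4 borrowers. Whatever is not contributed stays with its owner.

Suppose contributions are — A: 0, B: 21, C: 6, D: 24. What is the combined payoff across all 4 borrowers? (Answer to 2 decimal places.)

Total contributed: 0 + 21 + 6 + 24 = 51; total kept: 4 × 47 − 51 = 137.
The group guarantee fund pays out 1.3 × 51 = 66.30 in aggregate.
Group total = 137 + 66.30 = 203.30.

203.30 dollars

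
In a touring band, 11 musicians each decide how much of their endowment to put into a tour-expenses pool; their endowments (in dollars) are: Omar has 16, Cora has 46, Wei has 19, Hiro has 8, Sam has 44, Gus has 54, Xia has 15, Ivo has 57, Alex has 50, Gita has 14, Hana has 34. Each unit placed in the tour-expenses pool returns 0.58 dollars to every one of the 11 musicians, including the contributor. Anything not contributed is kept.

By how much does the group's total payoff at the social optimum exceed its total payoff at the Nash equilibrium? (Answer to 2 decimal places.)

The private return per contributed unit is 0.58 < 1 for everyone, so the Nash equilibrium is zero contribution and the group total is Σ E_j = 16 + 46 + 19 + 8 + 44 + 54 + 15 + 57 + 50 + 14 + 34 = 357.
Each contributed unit returns 6.380 to the group, so the social optimum is full contribution by everyone: group total = 6.380 × 357 = 2277.66.
Efficiency loss = (6.380 − 1) × 357 = 1920.66.

1920.66 dollars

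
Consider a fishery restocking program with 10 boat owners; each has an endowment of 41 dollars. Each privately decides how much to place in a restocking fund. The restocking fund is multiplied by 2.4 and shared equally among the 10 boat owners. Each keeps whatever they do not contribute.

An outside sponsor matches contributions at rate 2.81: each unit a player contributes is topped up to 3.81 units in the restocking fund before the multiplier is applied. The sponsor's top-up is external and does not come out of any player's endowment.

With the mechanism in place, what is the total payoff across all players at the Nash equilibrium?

410.00 dollars

With the mechanism, a contributed unit returns 2.4 × 3.81 / 10 = 0.9144 per unit of net cost — still below 1 — so contributing 0 remains dominant for every player.
At the Nash equilibrium no one contributes; group total payoff = 10 × 41 = 410.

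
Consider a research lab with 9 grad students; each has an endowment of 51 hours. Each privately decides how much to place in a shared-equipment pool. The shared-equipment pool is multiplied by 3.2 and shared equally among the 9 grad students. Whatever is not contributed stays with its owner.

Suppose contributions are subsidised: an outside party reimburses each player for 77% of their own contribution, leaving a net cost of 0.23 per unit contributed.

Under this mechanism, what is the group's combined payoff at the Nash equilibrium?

The effective private return per unit is now (3.2/9) / 0.23 = 1.5459 > 1, so every player's dominant strategy flips to full contribution.
At the Nash equilibrium everyone contributes 51. Group total payoff = 9 × (51 × 0.77 + 3.2 × 51) = 1822.23.

1822.23 hours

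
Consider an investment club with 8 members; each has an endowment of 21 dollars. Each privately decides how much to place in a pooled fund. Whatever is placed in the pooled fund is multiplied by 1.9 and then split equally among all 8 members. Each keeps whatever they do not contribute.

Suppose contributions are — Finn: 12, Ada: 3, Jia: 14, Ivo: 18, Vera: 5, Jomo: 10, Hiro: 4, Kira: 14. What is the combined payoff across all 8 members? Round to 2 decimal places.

240.00 dollars

Total contributed: 12 + 3 + 14 + 18 + 5 + 10 + 4 + 14 = 80; total kept: 8 × 21 − 80 = 88.
The pooled fund pays out 1.9 × 80 = 152.00 in aggregate.
Group total = 88 + 152.00 = 240.00.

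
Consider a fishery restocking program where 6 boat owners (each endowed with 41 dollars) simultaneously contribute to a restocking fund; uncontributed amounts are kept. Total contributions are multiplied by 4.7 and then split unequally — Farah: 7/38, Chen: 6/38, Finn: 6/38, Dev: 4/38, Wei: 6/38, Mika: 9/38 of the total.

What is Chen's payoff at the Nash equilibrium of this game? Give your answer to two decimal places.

Player j's private return per contributed unit is 4.7 × (j's share). Contributing is weakly dominant for j when that share is at least 1/4.7 = 0.2128, and contributing 0 is dominant otherwise.
The only share above 0.2128 is Mika's 9/38, contributing 41; the remaining 5 contribute 0. Total contributed: 41.
Chen keeps 41 and receives 4.7 × 41 × 6/38 = 30.43 from the restocking fund, for a payoff of 71.43.

71.43 dollars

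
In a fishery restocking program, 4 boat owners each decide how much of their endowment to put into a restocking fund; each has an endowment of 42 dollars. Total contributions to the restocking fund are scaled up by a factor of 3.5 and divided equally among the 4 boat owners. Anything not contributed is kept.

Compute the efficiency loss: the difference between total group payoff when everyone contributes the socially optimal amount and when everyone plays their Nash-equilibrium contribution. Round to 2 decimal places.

Each contributed unit returns 3.5/4 = 0.8750 to its contributor — below 1 — so contributing 0 is dominant for every player. At the Nash equilibrium everyone keeps their 42, and the group total is 4 × 42 = 168.
Each contributed unit returns 3.500 to the group as a whole (0.8750 to each of 4 players), which exceeds 1, so the social optimum is full contribution: group total = 3.500 × 168 = 588.00.
Efficiency loss = 588.00 − 168 = 420.00.

420.00 dollars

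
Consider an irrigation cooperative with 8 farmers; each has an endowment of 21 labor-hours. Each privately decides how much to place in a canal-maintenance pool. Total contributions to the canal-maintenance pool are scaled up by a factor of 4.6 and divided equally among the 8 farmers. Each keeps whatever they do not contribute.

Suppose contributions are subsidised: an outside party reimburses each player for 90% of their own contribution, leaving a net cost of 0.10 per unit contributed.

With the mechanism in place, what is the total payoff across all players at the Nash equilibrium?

The effective private return per unit is now (4.6/8) / 0.10 = 5.7500 > 1, so every player's dominant strategy flips to full contribution.
At the Nash equilibrium everyone contributes 21. Group total payoff = 8 × (21 × 0.90 + 4.6 × 21) = 924.00.

924.00 labor-hours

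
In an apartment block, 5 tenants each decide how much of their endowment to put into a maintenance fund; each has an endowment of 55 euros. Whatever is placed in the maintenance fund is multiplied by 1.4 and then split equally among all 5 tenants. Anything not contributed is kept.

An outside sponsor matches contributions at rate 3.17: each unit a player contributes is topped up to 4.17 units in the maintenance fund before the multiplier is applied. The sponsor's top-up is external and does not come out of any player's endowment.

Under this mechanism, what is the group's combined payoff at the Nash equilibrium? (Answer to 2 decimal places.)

1605.45 euros

With the mechanism, a contributed unit returns 1.4 × 4.17 / 5 = 1.1676 per unit of net cost to the contributor — now above 1 — so contributing fully is weakly dominant for every player.
So the Nash equilibrium is full contribution by all 5; the group earns 1.4 × 4.17 × 275 = 1605.45.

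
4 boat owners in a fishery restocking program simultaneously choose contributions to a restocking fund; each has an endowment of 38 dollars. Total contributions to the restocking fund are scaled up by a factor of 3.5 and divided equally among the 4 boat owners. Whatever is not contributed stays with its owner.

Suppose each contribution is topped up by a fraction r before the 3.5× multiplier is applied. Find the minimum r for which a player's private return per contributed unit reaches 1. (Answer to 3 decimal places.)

With matching at rate r, one contributed unit becomes (1 + r) in the restocking fund and returns 3.5 × (1 + r) / 4 to the contributor.
Setting this equal to 1: 1 + r = 4/3.5 = 1.1429.
So the minimum matching rate is r = 1.1429 − 1 = 0.143.

0.143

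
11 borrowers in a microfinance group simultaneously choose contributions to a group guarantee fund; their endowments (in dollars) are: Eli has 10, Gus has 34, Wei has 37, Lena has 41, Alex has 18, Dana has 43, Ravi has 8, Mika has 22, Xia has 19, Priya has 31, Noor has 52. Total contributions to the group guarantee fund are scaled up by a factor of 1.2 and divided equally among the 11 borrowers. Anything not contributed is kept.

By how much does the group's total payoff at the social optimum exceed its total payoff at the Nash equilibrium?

63.00 dollars

The private return per contributed unit is 1.2/11 = 0.1091 < 1 for every player regardless of endowment, so the Nash equilibrium is zero contribution and the group total is Σ E_j = 10 + 34 + 37 + 41 + 18 + 43 + 8 + 22 + 19 + 31 + 52 = 315.
Each contributed unit returns 1.200 to the group, so the social optimum is full contribution by everyone: group total = 1.200 × 315 = 378.00.
Efficiency loss = (1.200 − 1) × 315 = 63.00.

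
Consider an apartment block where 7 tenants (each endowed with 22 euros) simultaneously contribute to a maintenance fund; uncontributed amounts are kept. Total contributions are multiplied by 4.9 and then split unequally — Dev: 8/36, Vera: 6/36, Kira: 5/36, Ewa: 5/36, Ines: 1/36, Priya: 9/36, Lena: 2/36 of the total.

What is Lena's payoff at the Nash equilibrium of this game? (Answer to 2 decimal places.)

33.98 euros

For player j, contributing a unit is worthwhile iff 4.9 × (j's share) ≥ 1, i.e. iff j's share is at least 0.2041.
The shares above 0.2041 belong to Dev and Priya, contributing 22 each; the remaining 5 contribute 0. Total contributed: 44.
Lena keeps 22 and receives 4.9 × 44 × 2/36 = 11.98 from the maintenance fund, for a payoff of 33.98.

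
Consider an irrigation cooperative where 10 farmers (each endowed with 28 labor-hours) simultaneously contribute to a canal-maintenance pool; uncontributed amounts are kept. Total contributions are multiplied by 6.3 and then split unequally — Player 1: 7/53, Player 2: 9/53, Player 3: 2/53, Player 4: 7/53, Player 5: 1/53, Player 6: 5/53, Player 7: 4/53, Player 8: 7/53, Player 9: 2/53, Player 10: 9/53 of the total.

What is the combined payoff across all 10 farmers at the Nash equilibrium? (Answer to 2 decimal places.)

Each unit j contributes comes back to j as 6.3 × (j's share), so j prefers to contribute only if that share exceeds 1/6.3 = 0.1587; otherwise keeping the unit dominates.
Player 2 and Player 10 are above the threshold, contributing 28 each; the remaining 8 contribute 0. Total contributed: 56.
The canal-maintenance pool pays out 6.3 × 56 = 352.80 in total (split across the unequal shares, but the aggregate is all that matters for the group sum).
The 8 free-riders keep 28 each, adding 224. Group total = 224 + 352.80 = 576.80.

576.80 labor-hours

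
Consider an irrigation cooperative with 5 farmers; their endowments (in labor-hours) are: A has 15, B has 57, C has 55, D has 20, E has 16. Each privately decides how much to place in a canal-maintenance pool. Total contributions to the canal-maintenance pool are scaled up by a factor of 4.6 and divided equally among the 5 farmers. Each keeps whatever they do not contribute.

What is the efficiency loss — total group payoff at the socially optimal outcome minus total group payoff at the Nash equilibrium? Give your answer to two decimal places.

586.80 labor-hours

The private return per contributed unit is 4.6/5 = 0.9200 < 1 for every player regardless of endowment, so the Nash equilibrium is zero contribution and the group total is Σ E_j = 15 + 57 + 55 + 20 + 16 = 163.
Each contributed unit returns 4.600 to the group, so the social optimum is full contribution by everyone: group total = 4.600 × 163 = 749.80.
Efficiency loss = (4.600 − 1) × 163 = 586.80.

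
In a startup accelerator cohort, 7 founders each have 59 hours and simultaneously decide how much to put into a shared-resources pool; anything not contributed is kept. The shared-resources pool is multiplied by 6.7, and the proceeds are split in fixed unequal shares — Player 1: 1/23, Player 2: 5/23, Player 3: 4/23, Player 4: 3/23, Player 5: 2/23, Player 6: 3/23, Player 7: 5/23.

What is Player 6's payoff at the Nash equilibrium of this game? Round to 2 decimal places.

213.68 hours

Player j's private return per contributed unit is 6.7 × (j's share). Contributing is weakly dominant for j when that share is at least 1/6.7 = 0.1493, and contributing 0 is dominant otherwise.
The shares above 0.1493 belong to Player 2, Player 3 and Player 7, contributing 59 each; the remaining 4 contribute 0. Total contributed: 177.
Player 6 keeps 59 and receives 6.7 × 177 × 3/23 = 154.68 from the shared-resources pool, for a payoff of 213.68.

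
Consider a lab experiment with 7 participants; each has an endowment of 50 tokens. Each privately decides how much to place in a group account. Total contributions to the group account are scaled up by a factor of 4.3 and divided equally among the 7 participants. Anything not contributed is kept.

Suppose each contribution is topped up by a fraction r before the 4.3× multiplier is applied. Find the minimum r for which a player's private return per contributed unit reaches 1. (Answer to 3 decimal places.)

0.628

With matching at rate r, one contributed unit becomes (1 + r) in the group account and returns 4.3 × (1 + r) / 7 to the contributor.
Setting this equal to 1: 1 + r = 7/4.3 = 1.6279.
So the minimum matching rate is r = 1.6279 − 1 = 0.628.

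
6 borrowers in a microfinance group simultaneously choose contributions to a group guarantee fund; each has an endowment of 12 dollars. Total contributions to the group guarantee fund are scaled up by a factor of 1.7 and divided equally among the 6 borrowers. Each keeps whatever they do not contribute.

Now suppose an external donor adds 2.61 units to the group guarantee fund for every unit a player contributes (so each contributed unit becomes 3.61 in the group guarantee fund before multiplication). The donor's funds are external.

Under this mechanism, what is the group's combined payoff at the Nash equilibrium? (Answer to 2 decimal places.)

Under the mechanism each unit contributed yields 1.7 × 3.61 / 6 = 1.0228 back to its contributor per unit of net cost, which exceeds 1, making full contribution the dominant choice for everyone.
So the Nash equilibrium is full contribution by all 6; the group earns 1.7 × 3.61 × 72 = 441.86.

441.86 dollars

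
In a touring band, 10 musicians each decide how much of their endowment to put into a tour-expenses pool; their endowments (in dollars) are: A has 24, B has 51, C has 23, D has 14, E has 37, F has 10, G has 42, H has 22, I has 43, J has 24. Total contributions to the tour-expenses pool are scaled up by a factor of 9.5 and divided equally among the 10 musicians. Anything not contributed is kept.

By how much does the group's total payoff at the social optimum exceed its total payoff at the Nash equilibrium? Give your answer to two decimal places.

The private return per contributed unit is 9.5/10 = 0.9500 < 1 for every player regardless of endowment, so the Nash equilibrium is zero contribution and the group total is Σ E_j = 24 + 51 + 23 + 14 + 37 + 10 + 42 + 22 + 43 + 24 = 290.
Each contributed unit returns 9.500 to the group, so the social optimum is full contribution by everyone: group total = 9.500 × 290 = 2755.00.
Efficiency loss = (9.500 − 1) × 290 = 2465.00.

2465.00 dollars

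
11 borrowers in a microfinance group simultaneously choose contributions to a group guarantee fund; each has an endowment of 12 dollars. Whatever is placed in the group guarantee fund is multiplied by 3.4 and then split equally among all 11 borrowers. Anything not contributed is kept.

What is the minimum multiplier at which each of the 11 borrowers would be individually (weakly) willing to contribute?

A contributed unit returns (multiplier)/11 to its contributor.
This reaches 1 exactly when the multiplier is 11.

11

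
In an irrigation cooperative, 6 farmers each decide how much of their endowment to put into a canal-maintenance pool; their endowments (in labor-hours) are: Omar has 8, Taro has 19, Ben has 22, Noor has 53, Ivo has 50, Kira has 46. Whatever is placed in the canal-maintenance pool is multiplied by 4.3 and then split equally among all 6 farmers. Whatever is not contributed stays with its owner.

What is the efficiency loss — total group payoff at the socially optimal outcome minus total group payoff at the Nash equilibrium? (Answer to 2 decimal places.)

The private return per contributed unit is 4.3/6 = 0.7167 < 1 for every player regardless of endowment, so the Nash equilibrium is zero contribution and the group total is Σ E_j = 8 + 19 + 22 + 53 + 50 + 46 = 198.
Each contributed unit returns 4.300 to the group, so the social optimum is full contribution by everyone: group total = 4.300 × 198 = 851.40.
Efficiency loss = (4.300 − 1) × 198 = 653.40.

653.40 labor-hours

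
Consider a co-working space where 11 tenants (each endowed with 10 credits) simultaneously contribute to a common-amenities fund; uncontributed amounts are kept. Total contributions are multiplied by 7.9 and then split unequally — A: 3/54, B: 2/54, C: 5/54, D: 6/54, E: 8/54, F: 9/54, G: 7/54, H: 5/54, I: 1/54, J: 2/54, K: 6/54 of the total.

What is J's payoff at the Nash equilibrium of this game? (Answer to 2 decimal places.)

Each unit j contributes comes back to j as 7.9 × (j's share), so j prefers to contribute only if that share exceeds 1/7.9 = 0.1266; otherwise keeping the unit dominates.
The shares above 0.1266 belong to E, F and G, contributing 10 each; the remaining 8 contribute 0. Total contributed: 30.
J keeps 10 and receives 7.9 × 30 × 2/54 = 8.78 from the common-amenities fund, for a payoff of 18.78.

18.78 credits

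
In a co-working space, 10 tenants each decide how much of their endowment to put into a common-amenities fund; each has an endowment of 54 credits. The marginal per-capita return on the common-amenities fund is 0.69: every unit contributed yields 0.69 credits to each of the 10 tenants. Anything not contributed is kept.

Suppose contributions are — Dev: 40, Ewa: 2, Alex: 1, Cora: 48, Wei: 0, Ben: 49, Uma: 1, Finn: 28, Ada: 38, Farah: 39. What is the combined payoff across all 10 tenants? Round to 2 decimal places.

1991.40 credits

Total contributed: 40 + 2 + 1 + 48 + 0 + 49 + 1 + 28 + 38 + 39 = 246; total kept: 10 × 54 − 246 = 294.
The common-amenities fund pays out 0.69 × 10 × 246 = 1697.40 in aggregate.
Group total = 294 + 1697.40 = 1991.40.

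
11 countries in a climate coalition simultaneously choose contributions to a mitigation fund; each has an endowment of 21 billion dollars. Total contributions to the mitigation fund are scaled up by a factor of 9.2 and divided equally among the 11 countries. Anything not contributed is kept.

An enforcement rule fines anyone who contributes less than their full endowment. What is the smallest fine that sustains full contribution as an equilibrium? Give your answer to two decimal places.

Given the others contribute fully, the best deviation is to contribute 0 (any partial contribution still incurs the fine and gives up units whose private return 0.8364 is below 1).
Deviating from 21 to 0 saves 21 billion dollars but forfeits the deviator's share of the drop in the mitigation fund: 9.2/11 × 21 = 17.56.
So the deviation gain is 21 − 17.56 = 3.44, and the fine must be at least 3.44 billion dollars to wipe it out.

3.44 billion dollars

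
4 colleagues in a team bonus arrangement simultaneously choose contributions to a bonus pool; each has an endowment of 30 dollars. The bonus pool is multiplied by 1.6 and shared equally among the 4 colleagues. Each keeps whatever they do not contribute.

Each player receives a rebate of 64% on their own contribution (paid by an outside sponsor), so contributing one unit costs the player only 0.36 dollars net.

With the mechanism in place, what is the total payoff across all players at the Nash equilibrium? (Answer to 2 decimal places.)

Under the mechanism each unit contributed yields (1.6/4) / 0.36 = 1.1111 back to its contributor per unit of net cost, which exceeds 1, making full contribution the dominant choice for everyone.
At the Nash equilibrium everyone contributes 30. Group total payoff = 4 × (30 × 0.64 + 1.6 × 30) = 268.80.

268.80 dollars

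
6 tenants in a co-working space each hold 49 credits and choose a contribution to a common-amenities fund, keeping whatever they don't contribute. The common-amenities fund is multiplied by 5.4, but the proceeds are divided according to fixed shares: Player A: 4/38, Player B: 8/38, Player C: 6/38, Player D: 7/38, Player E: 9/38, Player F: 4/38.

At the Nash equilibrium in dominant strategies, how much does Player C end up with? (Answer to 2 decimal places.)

132.56 credits

Player j's private return per contributed unit is 5.4 × (j's share). Contributing is weakly dominant for j when that share is at least 1/5.4 = 0.1852, and contributing 0 is dominant otherwise.
Player B and Player E are above the threshold, contributing 49 each; the remaining 4 contribute 0. Total contributed: 98.
Player C keeps 49 and receives 5.4 × 98 × 6/38 = 83.56 from the common-amenities fund, for a payoff of 132.56.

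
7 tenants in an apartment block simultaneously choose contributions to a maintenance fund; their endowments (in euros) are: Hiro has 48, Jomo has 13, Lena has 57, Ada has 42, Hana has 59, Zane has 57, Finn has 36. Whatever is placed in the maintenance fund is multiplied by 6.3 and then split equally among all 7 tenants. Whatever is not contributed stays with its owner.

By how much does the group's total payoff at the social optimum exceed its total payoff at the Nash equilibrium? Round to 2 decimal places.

The private return per contributed unit is 6.3/7 = 0.9000 < 1 for every player regardless of endowment, so the Nash equilibrium is zero contribution and the group total is Σ E_j = 48 + 13 + 57 + 42 + 59 + 57 + 36 = 312.
Each contributed unit returns 6.300 to the group, so the social optimum is full contribution by everyone: group total = 6.300 × 312 = 1965.60.
Efficiency loss = (6.300 − 1) × 312 = 1653.60.

1653.60 euros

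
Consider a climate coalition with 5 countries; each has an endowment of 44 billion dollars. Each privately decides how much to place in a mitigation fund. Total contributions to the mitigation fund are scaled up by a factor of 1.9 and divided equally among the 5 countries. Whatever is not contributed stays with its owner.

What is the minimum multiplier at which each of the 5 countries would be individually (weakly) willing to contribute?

5

A contributed unit returns (multiplier)/5 to its contributor.
This reaches 1 exactly when the multiplier is 5.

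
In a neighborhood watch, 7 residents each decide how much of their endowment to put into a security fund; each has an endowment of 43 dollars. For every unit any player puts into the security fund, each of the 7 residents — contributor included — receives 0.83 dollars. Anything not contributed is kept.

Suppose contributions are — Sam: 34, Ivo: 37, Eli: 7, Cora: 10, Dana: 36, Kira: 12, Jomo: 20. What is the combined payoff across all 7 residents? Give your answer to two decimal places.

1051.36 dollars

Total contributed: 34 + 37 + 7 + 10 + 36 + 12 + 20 = 156; total kept: 7 × 43 − 156 = 145.
The security fund pays out 0.83 × 7 × 156 = 906.36 in aggregate.
Group total = 145 + 906.36 = 1051.36.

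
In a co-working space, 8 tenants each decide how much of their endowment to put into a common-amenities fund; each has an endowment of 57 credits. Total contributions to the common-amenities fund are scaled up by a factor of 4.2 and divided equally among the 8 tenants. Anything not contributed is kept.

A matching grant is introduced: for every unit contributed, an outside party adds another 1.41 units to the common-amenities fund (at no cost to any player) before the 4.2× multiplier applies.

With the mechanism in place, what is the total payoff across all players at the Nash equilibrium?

4615.63 credits

With the mechanism, a contributed unit returns 4.2 × 2.41 / 8 = 1.2653 per unit of net cost to the contributor — now above 1 — so contributing fully is weakly dominant for every player.
At the Nash equilibrium everyone contributes 57. Group total payoff = 4.2 × 2.41 × 456 = 4615.63.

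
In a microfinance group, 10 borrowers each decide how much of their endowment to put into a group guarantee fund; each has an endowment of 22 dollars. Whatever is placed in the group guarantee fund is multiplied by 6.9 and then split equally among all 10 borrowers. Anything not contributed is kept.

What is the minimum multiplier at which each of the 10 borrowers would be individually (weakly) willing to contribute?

10

A contributed unit returns (multiplier)/10 to its contributor.
This reaches 1 exactly when the multiplier is 10.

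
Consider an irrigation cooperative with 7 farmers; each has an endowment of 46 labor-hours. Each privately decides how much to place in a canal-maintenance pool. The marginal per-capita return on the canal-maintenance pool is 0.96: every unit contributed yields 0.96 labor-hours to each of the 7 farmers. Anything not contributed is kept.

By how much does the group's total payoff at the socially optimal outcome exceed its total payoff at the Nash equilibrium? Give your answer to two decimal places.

The private return per contributed unit is 0.96 < 1, so contributing 0 is dominant for every player. At the Nash equilibrium everyone keeps their 46, and the group total is 7 × 46 = 322.
Each contributed unit returns 6.720 to the group as a whole (0.96 to each of 7 players), which exceeds 1, so the social optimum is full contribution: group total = 6.720 × 322 = 2163.84.
Efficiency loss = 2163.84 − 322 = 1841.84.

1841.84 labor-hours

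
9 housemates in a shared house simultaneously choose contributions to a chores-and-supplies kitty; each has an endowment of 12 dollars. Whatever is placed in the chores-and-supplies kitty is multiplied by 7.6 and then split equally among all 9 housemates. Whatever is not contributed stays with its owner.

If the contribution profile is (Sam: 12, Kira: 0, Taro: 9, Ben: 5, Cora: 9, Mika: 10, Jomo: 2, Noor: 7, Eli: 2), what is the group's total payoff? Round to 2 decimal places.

477.60 dollars

Total contributed: 12 + 0 + 9 + 5 + 9 + 10 + 2 + 7 + 2 = 56; total kept: 9 × 12 − 56 = 52.
The chores-and-supplies kitty pays out 7.6 × 56 = 425.60 in aggregate.
Group total = 52 + 425.60 = 477.60.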